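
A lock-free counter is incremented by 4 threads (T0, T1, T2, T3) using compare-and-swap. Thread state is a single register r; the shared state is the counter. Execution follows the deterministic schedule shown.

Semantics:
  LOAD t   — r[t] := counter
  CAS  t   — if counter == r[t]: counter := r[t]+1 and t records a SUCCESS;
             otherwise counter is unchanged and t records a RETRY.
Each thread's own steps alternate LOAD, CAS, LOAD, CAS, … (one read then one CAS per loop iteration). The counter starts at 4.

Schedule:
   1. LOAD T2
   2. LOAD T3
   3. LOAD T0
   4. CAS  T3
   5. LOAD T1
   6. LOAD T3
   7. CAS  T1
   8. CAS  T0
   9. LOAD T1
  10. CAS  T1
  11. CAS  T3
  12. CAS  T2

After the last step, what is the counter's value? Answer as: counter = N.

step 1: T2 LOAD ⇒ load; ctr=4 reg=4
step 2: T3 LOAD ⇒ load; ctr=4 reg=4
step 3: T0 LOAD ⇒ load; ctr=4 reg=4
step 4: T3 CAS ⇒ ok; ctr=5 reg=4
step 5: T1 LOAD ⇒ load; ctr=5 reg=5
step 6: T3 LOAD ⇒ load; ctr=5 reg=5
step 7: T1 CAS ⇒ ok; ctr=6 reg=5
step 8: T0 CAS ⇒ retry; ctr=6 reg=4
step 9: T1 LOAD ⇒ load; ctr=6 reg=6
step 10: T1 CAS ⇒ ok; ctr=7 reg=6
step 11: T3 CAS ⇒ retry; ctr=7 reg=5
step 12: T2 CAS ⇒ retry; ctr=7 reg=4

counter = 7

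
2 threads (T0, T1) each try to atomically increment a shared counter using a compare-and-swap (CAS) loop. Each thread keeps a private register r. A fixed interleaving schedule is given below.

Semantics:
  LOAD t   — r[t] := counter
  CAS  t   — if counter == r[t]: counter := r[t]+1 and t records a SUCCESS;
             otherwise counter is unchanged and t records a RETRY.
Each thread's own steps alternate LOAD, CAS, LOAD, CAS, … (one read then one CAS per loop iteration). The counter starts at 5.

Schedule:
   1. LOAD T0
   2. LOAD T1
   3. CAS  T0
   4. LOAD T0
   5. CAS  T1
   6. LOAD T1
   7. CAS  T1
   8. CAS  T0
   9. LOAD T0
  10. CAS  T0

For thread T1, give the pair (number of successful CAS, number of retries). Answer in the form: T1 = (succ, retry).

   1) LOAD T0:  M=5  r_T0=5
   2) LOAD T1:  M=5  r_T1=5
   3) CAS  T0:  M=6  r_T0=5 ✓
   4) LOAD T0:  M=6  r_T0=6
   5) CAS  T1:  M=6  r_T1=5 ✗
   6) LOAD T1:  M=6  r_T1=6
   7) CAS  T1:  M=7  r_T1=6 ✓
   8) CAS  T0:  M=7  r_T0=6 ✗
   9) LOAD T0:  M=7  r_T0=7
  10) CAS  T0:  M=8  r_T0=7 ✓

T1 = (1, 1)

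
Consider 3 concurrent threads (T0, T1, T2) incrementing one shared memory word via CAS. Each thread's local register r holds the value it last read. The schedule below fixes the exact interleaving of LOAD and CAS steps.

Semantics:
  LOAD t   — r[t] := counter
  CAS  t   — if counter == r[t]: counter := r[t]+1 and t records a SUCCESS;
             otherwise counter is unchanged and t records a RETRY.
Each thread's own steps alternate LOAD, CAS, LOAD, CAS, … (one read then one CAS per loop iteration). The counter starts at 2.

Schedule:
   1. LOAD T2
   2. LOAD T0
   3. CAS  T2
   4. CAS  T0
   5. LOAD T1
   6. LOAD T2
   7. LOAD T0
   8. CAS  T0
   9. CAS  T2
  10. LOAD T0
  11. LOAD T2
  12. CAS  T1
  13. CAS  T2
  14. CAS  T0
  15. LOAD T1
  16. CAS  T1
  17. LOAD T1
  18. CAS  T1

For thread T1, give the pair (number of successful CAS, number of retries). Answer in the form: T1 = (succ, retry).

T1 = (2, 1)

T2 LOAD — after: cnt=2, r=2 — load
T0 LOAD — after: cnt=2, r=2 — load
T2 CAS — after: cnt=3, r=2 — ok
T0 CAS — after: cnt=3, r=2 — retry
T1 LOAD — after: cnt=3, r=3 — load
T2 LOAD — after: cnt=3, r=3 — load
T0 LOAD — after: cnt=3, r=3 — load
T0 CAS — after: cnt=4, r=3 — ok
T2 CAS — after: cnt=4, r=3 — retry
T0 LOAD — after: cnt=4, r=4 — load
T2 LOAD — after: cnt=4, r=4 — load
T1 CAS — after: cnt=4, r=3 — retry
T2 CAS — after: cnt=5, r=4 — ok
T0 CAS — after: cnt=5, r=4 — retry
T1 LOAD — after: cnt=5, r=5 — load
T1 CAS — after: cnt=6, r=5 — ok
T1 LOAD — after: cnt=6, r=6 — load
T1 CAS — after: cnt=7, r=6 — ok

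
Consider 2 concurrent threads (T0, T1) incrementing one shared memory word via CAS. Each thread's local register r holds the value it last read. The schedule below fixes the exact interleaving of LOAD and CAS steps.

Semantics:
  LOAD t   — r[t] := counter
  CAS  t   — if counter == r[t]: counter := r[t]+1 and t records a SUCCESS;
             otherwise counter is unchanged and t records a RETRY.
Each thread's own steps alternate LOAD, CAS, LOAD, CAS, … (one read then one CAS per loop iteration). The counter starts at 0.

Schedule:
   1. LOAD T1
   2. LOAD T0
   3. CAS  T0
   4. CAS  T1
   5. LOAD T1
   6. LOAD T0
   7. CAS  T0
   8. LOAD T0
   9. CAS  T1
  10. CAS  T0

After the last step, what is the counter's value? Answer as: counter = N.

counter = 3

[1] T1.load  rd  (counter 0, T1.r 0)
[2] T0.load  rd  (counter 0, T0.r 0)
[3] T0.cas  hit  (counter 1, T0.r 0)
[4] T1.cas  miss  (counter 1, T1.r 0)
[5] T1.load  rd  (counter 1, T1.r 1)
[6] T0.load  rd  (counter 1, T0.r 1)
[7] T0.cas  hit  (counter 2, T0.r 1)
[8] T0.load  rd  (counter 2, T0.r 2)
[9] T1.cas  miss  (counter 2, T1.r 1)
[10] T0.cas  hit  (counter 3, T0.r 2)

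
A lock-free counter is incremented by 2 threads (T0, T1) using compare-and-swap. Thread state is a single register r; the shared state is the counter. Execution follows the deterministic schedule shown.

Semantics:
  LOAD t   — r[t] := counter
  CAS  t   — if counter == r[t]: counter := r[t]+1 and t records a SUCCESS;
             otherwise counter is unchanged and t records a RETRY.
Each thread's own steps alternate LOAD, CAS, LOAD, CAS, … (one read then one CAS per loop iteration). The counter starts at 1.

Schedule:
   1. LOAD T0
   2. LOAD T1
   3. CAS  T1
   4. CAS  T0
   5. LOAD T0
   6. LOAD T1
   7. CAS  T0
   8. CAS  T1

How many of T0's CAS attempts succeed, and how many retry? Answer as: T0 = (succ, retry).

T0 = (1, 1)

1. LOAD T0 → mem=1 r[T0]=1 [LOAD]
2. LOAD T1 → mem=1 r[T1]=1 [LOAD]
3. CAS T1 → mem=2 r[T1]=1 [OK]
4. CAS T0 → mem=2 r[T0]=1 [RETRY]
5. LOAD T0 → mem=2 r[T0]=2 [LOAD]
6. LOAD T1 → mem=2 r[T1]=2 [LOAD]
7. CAS T0 → mem=3 r[T0]=2 [OK]
8. CAS T1 → mem=3 r[T1]=2 [RETRY]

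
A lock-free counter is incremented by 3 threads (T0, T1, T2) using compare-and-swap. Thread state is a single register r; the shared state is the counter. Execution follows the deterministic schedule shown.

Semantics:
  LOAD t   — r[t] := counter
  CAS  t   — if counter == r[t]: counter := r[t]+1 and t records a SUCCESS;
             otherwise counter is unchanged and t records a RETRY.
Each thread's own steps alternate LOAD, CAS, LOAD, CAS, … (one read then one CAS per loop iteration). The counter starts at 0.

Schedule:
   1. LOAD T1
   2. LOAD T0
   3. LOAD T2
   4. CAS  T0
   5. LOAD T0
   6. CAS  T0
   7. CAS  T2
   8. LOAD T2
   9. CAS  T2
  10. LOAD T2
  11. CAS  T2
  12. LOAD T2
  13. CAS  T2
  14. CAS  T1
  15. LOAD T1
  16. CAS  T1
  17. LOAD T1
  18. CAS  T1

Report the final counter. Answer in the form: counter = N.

step 1: T1 LOAD ⇒ load; ctr=0 reg=0
step 2: T0 LOAD ⇒ load; ctr=0 reg=0
step 3: T2 LOAD ⇒ load; ctr=0 reg=0
step 4: T0 CAS ⇒ ok; ctr=1 reg=0
step 5: T0 LOAD ⇒ load; ctr=1 reg=1
step 6: T0 CAS ⇒ ok; ctr=2 reg=1
step 7: T2 CAS ⇒ retry; ctr=2 reg=0
step 8: T2 LOAD ⇒ load; ctr=2 reg=2
step 9: T2 CAS ⇒ ok; ctr=3 reg=2
step 10: T2 LOAD ⇒ load; ctr=3 reg=3
step 11: T2 CAS ⇒ ok; ctr=4 reg=3
step 12: T2 LOAD ⇒ load; ctr=4 reg=4
step 13: T2 CAS ⇒ ok; ctr=5 reg=4
step 14: T1 CAS ⇒ retry; ctr=5 reg=0
step 15: T1 LOAD ⇒ load; ctr=5 reg=5
step 16: T1 CAS ⇒ ok; ctr=6 reg=5
step 17: T1 LOAD ⇒ load; ctr=6 reg=6
step 18: T1 CAS ⇒ ok; ctr=7 reg=6

counter = 7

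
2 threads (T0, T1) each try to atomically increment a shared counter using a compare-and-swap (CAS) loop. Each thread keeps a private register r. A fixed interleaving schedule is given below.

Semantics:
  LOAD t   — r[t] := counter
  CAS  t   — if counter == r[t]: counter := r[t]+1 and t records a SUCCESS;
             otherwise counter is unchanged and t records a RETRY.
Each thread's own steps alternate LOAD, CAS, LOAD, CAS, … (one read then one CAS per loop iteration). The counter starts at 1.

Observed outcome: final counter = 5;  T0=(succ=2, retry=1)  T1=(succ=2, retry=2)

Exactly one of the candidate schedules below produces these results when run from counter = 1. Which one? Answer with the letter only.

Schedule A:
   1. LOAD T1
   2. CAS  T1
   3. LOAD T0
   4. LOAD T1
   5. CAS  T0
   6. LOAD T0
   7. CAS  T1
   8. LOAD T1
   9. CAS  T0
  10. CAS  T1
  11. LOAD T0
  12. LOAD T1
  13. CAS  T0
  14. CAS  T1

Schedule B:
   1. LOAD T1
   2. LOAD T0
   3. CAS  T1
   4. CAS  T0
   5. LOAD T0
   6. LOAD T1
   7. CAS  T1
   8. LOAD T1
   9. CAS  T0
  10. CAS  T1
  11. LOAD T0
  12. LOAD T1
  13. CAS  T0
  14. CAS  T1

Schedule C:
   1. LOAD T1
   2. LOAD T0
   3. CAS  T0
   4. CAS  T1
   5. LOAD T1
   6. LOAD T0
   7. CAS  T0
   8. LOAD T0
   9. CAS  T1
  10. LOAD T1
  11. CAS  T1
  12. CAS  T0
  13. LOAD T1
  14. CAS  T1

C

Simulating candidate C:
[1] T1.load  rd  (counter 1, T1.r 1)
[2] T0.load  rd  (counter 1, T0.r 1)
[3] T0.cas  hit  (counter 2, T0.r 1)
[4] T1.cas  miss  (counter 2, T1.r 1)
[5] T1.load  rd  (counter 2, T1.r 2)
[6] T0.load  rd  (counter 2, T0.r 2)
[7] T0.cas  hit  (counter 3, T0.r 2)
[8] T0.load  rd  (counter 3, T0.r 3)
[9] T1.cas  miss  (counter 3, T1.r 2)
[10] T1.load  rd  (counter 3, T1.r 3)
[11] T1.cas  hit  (counter 4, T1.r 3)
[12] T0.cas  miss  (counter 4, T0.r 3)
[13] T1.load  rd  (counter 4, T1.r 4)
[14] T1.cas  hit  (counter 5, T1.r 4)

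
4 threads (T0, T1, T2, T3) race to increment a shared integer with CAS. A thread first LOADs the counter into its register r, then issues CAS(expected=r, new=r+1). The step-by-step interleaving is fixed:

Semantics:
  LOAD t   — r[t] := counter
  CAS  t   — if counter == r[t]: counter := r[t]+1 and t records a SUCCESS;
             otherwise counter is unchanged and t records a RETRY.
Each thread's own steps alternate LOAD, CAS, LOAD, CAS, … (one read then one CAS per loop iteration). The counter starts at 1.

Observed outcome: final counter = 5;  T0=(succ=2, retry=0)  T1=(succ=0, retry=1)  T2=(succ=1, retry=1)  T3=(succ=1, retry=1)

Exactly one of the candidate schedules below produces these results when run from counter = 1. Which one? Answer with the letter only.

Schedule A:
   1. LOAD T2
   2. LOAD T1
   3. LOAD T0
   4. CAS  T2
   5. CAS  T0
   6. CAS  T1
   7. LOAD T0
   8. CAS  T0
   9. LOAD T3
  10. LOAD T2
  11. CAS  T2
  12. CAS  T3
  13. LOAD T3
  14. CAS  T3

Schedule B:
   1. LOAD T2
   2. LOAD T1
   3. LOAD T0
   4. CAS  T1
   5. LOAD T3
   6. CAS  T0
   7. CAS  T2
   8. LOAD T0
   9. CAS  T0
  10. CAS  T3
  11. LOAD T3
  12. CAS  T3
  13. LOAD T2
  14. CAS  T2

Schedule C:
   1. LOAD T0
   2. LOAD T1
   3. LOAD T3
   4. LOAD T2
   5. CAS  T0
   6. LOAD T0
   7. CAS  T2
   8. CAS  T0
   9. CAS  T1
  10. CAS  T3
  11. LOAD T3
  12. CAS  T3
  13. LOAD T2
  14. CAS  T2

Simulating candidate C:
#1 T0 reads 1
#2 T1 reads 1
#3 T3 reads 1
#4 T2 reads 1
#5 T0 CAS(1→2) writes; counter now 2
#6 T0 reads 2
#7 T2 CAS(1→2) fails; counter now 2
#8 T0 CAS(2→3) writes; counter now 3
#9 T1 CAS(1→2) fails; counter now 3
#10 T3 CAS(1→2) fails; counter now 3
#11 T3 reads 3
#12 T3 CAS(3→4) writes; counter now 4
#13 T2 reads 4
#14 T2 CAS(4→5) writes; counter now 5

C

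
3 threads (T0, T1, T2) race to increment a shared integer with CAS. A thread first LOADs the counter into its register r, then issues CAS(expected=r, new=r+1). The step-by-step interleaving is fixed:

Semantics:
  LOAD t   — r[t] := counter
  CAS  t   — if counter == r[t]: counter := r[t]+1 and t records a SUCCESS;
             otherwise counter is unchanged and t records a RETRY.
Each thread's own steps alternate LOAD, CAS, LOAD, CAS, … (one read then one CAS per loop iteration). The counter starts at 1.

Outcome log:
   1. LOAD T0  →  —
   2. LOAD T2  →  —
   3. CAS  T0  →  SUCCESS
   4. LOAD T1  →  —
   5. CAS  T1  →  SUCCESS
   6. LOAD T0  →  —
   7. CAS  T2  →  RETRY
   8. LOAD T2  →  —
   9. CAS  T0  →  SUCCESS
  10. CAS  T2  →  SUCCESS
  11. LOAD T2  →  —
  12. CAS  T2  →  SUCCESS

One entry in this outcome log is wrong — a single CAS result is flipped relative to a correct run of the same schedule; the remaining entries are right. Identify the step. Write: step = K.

Correct run:
[1] T0.load  rd  (counter 1, T0.r 1)
[2] T2.load  rd  (counter 1, T2.r 1)
[3] T0.cas  hit  (counter 2, T0.r 1)
[4] T1.load  rd  (counter 2, T1.r 2)
[5] T1.cas  hit  (counter 3, T1.r 2)
[6] T0.load  rd  (counter 3, T0.r 3)
[7] T2.cas  miss  (counter 3, T2.r 1)
[8] T2.load  rd  (counter 3, T2.r 3)
[9] T0.cas  hit  (counter 4, T0.r 3)
[10] T2.cas  miss  (counter 4, T2.r 3)
[11] T2.load  rd  (counter 4, T2.r 4)
[12] T2.cas  hit  (counter 5, T2.r 4)
Flip is step 10.

step = 10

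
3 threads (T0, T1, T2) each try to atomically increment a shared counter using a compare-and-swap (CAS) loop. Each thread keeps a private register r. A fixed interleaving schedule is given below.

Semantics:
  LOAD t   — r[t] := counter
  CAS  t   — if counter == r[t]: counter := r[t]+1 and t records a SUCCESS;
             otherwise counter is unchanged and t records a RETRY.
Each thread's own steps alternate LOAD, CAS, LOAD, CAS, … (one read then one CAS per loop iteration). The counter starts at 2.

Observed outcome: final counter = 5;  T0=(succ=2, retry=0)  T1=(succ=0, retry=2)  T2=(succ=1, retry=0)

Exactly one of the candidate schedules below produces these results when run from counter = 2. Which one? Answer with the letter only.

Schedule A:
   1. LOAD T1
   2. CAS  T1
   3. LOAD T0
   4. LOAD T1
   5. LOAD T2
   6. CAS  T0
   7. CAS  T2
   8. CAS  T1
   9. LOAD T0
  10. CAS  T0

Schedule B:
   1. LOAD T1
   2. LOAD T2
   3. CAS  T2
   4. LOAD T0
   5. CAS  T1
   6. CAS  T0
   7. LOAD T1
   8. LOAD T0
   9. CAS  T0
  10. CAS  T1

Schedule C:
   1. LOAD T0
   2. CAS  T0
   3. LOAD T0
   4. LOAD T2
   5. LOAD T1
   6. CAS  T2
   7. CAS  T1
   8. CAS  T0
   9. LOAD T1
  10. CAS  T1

Run B:
#1 T1 reads 2
#2 T2 reads 2
#3 T2 CAS(2→3) writes; counter now 3
#4 T0 reads 3
#5 T1 CAS(2→3) fails; counter now 3
#6 T0 CAS(3→4) writes; counter now 4
#7 T1 reads 4
#8 T0 reads 4
#9 T0 CAS(4→5) writes; counter now 5
#10 T1 CAS(4→5) fails; counter now 5

B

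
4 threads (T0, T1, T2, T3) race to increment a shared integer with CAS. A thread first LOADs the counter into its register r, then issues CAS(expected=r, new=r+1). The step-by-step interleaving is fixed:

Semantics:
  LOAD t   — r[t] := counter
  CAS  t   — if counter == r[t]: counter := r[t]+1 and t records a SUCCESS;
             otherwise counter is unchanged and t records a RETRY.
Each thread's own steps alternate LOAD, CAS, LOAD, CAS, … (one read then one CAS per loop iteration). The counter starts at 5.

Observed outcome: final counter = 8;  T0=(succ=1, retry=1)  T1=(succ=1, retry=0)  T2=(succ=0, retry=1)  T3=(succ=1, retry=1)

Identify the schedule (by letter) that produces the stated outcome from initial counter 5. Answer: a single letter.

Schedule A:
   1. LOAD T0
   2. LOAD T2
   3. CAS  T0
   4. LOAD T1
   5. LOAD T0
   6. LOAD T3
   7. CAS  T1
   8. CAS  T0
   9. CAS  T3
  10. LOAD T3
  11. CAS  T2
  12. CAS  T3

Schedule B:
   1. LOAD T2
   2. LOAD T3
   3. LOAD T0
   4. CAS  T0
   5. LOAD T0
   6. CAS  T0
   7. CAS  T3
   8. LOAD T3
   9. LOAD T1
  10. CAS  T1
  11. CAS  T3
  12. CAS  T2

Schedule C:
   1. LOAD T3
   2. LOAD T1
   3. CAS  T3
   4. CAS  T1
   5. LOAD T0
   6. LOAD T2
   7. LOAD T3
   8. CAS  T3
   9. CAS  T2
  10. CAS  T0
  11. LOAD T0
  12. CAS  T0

Run A:
#1 T0 reads 5
#2 T2 reads 5
#3 T0 CAS(5→6) writes; counter now 6
#4 T1 reads 6
#5 T0 reads 6
#6 T3 reads 6
#7 T1 CAS(6→7) writes; counter now 7
#8 T0 CAS(6→7) fails; counter now 7
#9 T3 CAS(6→7) fails; counter now 7
#10 T3 reads 7
#11 T2 CAS(5→6) fails; counter now 7
#12 T3 CAS(7→8) writes; counter now 8

A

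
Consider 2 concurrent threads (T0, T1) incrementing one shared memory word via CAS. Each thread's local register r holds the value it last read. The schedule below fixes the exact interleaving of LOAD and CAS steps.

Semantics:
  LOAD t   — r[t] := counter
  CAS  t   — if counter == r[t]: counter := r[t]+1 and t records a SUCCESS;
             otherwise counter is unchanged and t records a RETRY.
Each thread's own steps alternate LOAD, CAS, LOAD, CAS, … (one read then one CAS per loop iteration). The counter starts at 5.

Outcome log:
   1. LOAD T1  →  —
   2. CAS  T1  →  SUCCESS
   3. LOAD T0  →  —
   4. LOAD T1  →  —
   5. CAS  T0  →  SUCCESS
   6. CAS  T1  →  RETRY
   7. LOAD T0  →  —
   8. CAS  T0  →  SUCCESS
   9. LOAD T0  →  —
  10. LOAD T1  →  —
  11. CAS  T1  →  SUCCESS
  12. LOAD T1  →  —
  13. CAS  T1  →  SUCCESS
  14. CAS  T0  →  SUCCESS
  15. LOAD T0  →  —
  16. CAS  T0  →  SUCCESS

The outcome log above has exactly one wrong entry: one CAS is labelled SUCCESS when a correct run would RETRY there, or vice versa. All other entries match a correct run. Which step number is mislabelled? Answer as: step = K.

Correct run:
[1] T1.load  rd  (counter 5, T1.r 5)
[2] T1.cas  hit  (counter 6, T1.r 5)
[3] T0.load  rd  (counter 6, T0.r 6)
[4] T1.load  rd  (counter 6, T1.r 6)
[5] T0.cas  hit  (counter 7, T0.r 6)
[6] T1.cas  miss  (counter 7, T1.r 6)
[7] T0.load  rd  (counter 7, T0.r 7)
[8] T0.cas  hit  (counter 8, T0.r 7)
[9] T0.load  rd  (counter 8, T0.r 8)
[10] T1.load  rd  (counter 8, T1.r 8)
[11] T1.cas  hit  (counter 9, T1.r 8)
[12] T1.load  rd  (counter 9, T1.r 9)
[13] T1.cas  hit  (counter 10, T1.r 9)
[14] T0.cas  miss  (counter 10, T0.r 8)
[15] T0.load  rd  (counter 10, T0.r 10)
[16] T0.cas  hit  (counter 11, T0.r 10)
Mismatch at 14.

step = 14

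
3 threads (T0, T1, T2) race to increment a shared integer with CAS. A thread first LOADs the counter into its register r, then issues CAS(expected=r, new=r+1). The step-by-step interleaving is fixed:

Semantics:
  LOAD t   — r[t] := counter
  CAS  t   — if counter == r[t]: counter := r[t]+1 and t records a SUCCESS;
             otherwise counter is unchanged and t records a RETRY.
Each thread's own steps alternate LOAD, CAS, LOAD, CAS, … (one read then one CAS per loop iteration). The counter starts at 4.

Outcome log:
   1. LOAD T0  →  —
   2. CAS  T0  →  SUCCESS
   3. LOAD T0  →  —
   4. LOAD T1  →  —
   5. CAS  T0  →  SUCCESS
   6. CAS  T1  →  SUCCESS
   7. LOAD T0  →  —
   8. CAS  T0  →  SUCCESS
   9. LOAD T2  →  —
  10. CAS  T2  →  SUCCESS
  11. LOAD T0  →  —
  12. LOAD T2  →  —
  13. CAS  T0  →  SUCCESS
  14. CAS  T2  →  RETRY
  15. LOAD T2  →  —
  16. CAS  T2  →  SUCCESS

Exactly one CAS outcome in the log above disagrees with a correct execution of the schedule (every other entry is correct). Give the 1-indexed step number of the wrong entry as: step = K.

step = 6

Correct run:
step 1: T0 LOAD ⇒ load; ctr=4 reg=4
step 2: T0 CAS ⇒ ok; ctr=5 reg=4
step 3: T0 LOAD ⇒ load; ctr=5 reg=5
step 4: T1 LOAD ⇒ load; ctr=5 reg=5
step 5: T0 CAS ⇒ ok; ctr=6 reg=5
step 6: T1 CAS ⇒ retry; ctr=6 reg=5
step 7: T0 LOAD ⇒ load; ctr=6 reg=6
step 8: T0 CAS ⇒ ok; ctr=7 reg=6
step 9: T2 LOAD ⇒ load; ctr=7 reg=7
step 10: T2 CAS ⇒ ok; ctr=8 reg=7
step 11: T0 LOAD ⇒ load; ctr=8 reg=8
step 12: T2 LOAD ⇒ load; ctr=8 reg=8
step 13: T0 CAS ⇒ ok; ctr=9 reg=8
step 14: T2 CAS ⇒ retry; ctr=9 reg=8
step 15: T2 LOAD ⇒ load; ctr=9 reg=9
step 16: T2 CAS ⇒ ok; ctr=10 reg=9
Log disagrees first at step 6.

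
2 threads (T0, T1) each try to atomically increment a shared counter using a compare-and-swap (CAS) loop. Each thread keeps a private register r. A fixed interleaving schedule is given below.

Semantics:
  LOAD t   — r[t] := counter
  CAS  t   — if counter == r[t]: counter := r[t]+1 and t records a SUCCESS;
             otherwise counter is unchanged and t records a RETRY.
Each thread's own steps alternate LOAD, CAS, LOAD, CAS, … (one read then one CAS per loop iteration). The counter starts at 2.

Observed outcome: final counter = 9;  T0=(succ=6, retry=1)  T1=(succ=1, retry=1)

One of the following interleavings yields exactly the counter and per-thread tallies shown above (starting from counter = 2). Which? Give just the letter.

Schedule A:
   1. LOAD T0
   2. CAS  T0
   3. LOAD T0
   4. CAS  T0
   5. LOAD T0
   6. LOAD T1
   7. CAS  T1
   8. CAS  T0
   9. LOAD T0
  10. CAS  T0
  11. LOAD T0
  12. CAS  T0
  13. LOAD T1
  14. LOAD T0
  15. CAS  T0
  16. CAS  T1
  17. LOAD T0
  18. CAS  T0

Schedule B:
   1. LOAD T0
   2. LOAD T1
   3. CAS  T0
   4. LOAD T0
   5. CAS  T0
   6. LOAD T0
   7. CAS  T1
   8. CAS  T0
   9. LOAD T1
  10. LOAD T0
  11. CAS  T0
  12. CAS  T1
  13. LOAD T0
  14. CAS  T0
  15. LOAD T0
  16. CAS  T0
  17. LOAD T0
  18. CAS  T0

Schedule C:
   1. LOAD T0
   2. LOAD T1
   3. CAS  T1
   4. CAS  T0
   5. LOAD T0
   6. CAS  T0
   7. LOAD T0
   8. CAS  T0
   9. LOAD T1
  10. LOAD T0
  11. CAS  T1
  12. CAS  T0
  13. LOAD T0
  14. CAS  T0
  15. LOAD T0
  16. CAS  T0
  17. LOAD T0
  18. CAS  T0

A

Simulating candidate A:
T0 LOAD — after: cnt=2, r=2 — load
T0 CAS — after: cnt=3, r=2 — ok
T0 LOAD — after: cnt=3, r=3 — load
T0 CAS — after: cnt=4, r=3 — ok
T0 LOAD — after: cnt=4, r=4 — load
T1 LOAD — after: cnt=4, r=4 — load
T1 CAS — after: cnt=5, r=4 — ok
T0 CAS — after: cnt=5, r=4 — retry
T0 LOAD — after: cnt=5, r=5 — load
T0 CAS — after: cnt=6, r=5 — ok
T0 LOAD — after: cnt=6, r=6 — load
T0 CAS — after: cnt=7, r=6 — ok
T1 LOAD — after: cnt=7, r=7 — load
T0 LOAD — after: cnt=7, r=7 — load
T0 CAS — after: cnt=8, r=7 — ok
T1 CAS — after: cnt=8, r=7 — retry
T0 LOAD — after: cnt=8, r=8 — load
T0 CAS — after: cnt=9, r=8 — ok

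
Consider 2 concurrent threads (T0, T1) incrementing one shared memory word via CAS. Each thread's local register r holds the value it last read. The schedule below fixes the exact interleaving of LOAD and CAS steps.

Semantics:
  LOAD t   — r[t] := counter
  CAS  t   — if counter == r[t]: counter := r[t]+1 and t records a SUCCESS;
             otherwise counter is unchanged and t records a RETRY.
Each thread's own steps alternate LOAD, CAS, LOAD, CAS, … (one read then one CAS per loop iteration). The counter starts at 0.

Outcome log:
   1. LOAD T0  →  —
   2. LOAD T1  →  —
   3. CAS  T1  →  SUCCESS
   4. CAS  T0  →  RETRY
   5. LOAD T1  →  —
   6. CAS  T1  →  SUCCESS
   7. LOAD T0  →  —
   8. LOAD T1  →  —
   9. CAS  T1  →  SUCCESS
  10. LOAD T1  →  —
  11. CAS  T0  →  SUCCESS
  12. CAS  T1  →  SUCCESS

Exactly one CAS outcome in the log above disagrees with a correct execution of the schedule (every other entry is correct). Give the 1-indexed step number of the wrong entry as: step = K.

Reference trace:
1. LOAD T0 → mem=0 r[T0]=0 [LOAD]
2. LOAD T1 → mem=0 r[T1]=0 [LOAD]
3. CAS T1 → mem=1 r[T1]=0 [OK]
4. CAS T0 → mem=1 r[T0]=0 [RETRY]
5. LOAD T1 → mem=1 r[T1]=1 [LOAD]
6. CAS T1 → mem=2 r[T1]=1 [OK]
7. LOAD T0 → mem=2 r[T0]=2 [LOAD]
8. LOAD T1 → mem=2 r[T1]=2 [LOAD]
9. CAS T1 → mem=3 r[T1]=2 [OK]
10. LOAD T1 → mem=3 r[T1]=3 [LOAD]
11. CAS T0 → mem=3 r[T0]=2 [RETRY]
12. CAS T1 → mem=4 r[T1]=3 [OK]
Mismatch at 11.

step = 11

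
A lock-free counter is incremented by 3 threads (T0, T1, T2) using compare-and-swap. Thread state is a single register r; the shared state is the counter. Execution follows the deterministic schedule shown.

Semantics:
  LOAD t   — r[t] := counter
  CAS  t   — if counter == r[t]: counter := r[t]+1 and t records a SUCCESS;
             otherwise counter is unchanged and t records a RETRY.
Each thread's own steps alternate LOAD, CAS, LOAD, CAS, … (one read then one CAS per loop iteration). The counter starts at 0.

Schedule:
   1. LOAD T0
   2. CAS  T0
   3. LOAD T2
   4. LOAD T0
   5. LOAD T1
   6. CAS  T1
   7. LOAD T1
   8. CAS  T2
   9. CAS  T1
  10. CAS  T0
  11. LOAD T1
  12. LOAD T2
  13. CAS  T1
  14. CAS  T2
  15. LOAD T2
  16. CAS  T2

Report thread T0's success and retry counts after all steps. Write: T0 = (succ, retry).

T0 = (1, 1)

1. LOAD T0 → mem=0 r[T0]=0 [LOAD]
2. CAS T0 → mem=1 r[T0]=0 [OK]
3. LOAD T2 → mem=1 r[T2]=1 [LOAD]
4. LOAD T0 → mem=1 r[T0]=1 [LOAD]
5. LOAD T1 → mem=1 r[T1]=1 [LOAD]
6. CAS T1 → mem=2 r[T1]=1 [OK]
7. LOAD T1 → mem=2 r[T1]=2 [LOAD]
8. CAS T2 → mem=2 r[T2]=1 [RETRY]
9. CAS T1 → mem=3 r[T1]=2 [OK]
10. CAS T0 → mem=3 r[T0]=1 [RETRY]
11. LOAD T1 → mem=3 r[T1]=3 [LOAD]
12. LOAD T2 → mem=3 r[T2]=3 [LOAD]
13. CAS T1 → mem=4 r[T1]=3 [OK]
14. CAS T2 → mem=4 r[T2]=3 [RETRY]
15. LOAD T2 → mem=4 r[T2]=4 [LOAD]
16. CAS T2 → mem=5 r[T2]=4 [OK]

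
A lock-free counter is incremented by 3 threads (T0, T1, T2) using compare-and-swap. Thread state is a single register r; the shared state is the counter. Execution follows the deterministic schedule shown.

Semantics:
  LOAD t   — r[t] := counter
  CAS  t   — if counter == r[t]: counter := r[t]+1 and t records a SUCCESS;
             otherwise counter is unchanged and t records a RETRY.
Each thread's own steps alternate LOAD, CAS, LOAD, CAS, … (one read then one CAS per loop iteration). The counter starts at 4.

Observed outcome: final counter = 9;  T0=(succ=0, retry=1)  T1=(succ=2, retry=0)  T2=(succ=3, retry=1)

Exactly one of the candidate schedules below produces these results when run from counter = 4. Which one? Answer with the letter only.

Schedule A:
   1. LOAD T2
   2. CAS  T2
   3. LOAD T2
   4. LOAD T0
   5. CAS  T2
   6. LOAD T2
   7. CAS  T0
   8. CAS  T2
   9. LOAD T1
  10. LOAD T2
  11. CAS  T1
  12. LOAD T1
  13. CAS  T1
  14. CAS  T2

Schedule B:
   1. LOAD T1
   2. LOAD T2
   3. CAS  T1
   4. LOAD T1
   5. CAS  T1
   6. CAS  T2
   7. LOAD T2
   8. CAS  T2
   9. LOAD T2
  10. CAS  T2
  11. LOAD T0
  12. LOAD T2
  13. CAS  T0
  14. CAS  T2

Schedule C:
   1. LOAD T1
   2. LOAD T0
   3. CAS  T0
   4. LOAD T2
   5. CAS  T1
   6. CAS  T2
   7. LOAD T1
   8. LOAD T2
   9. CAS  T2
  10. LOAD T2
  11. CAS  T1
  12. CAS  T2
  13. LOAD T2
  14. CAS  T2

Tracing schedule A:
   1) LOAD T2:  M=4  r_T2=4
   2) CAS  T2:  M=5  r_T2=4 ✓
   3) LOAD T2:  M=5  r_T2=5
   4) LOAD T0:  M=5  r_T0=5
   5) CAS  T2:  M=6  r_T2=5 ✓
   6) LOAD T2:  M=6  r_T2=6
   7) CAS  T0:  M=6  r_T0=5 ✗
   8) CAS  T2:  M=7  r_T2=6 ✓
   9) LOAD T1:  M=7  r_T1=7
  10) LOAD T2:  M=7  r_T2=7
  11) CAS  T1:  M=8  r_T1=7 ✓
  12) LOAD T1:  M=8  r_T1=8
  13) CAS  T1:  M=9  r_T1=8 ✓
  14) CAS  T2:  M=9  r_T2=7 ✗

A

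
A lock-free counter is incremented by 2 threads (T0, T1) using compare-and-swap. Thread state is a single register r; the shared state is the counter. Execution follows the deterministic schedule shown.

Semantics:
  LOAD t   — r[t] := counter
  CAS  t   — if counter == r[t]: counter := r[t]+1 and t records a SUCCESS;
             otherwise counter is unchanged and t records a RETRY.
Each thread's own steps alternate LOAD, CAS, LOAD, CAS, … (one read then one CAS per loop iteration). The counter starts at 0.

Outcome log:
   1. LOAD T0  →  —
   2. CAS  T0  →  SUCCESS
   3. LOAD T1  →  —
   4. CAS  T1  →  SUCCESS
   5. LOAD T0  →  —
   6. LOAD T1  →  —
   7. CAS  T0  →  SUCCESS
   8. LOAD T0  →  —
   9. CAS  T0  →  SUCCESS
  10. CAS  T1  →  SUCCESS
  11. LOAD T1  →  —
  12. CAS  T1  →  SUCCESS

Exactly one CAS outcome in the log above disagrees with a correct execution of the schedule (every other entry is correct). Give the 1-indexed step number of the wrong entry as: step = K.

step = 10

Re-executing:
   1) LOAD T0:  M=0  r_T0=0
   2) CAS  T0:  M=1  r_T0=0 ✓
   3) LOAD T1:  M=1  r_T1=1
   4) CAS  T1:  M=2  r_T1=1 ✓
   5) LOAD T0:  M=2  r_T0=2
   6) LOAD T1:  M=2  r_T1=2
   7) CAS  T0:  M=3  r_T0=2 ✓
   8) LOAD T0:  M=3  r_T0=3
   9) CAS  T0:  M=4  r_T0=3 ✓
  10) CAS  T1:  M=4  r_T1=2 ✗
  11) LOAD T1:  M=4  r_T1=4
  12) CAS  T1:  M=5  r_T1=4 ✓
Log disagrees first at step 10.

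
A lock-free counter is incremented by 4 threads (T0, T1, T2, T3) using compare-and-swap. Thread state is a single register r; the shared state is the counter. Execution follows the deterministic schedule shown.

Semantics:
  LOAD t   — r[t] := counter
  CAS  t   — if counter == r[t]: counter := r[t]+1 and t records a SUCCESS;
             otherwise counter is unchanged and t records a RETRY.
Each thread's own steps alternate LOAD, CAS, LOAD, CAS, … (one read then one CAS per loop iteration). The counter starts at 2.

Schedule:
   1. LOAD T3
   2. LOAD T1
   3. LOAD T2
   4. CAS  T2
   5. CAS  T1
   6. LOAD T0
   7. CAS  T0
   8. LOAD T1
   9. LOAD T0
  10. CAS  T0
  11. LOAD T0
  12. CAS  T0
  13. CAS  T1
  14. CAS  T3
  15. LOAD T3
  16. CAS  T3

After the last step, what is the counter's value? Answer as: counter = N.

step 1: T3 LOAD ⇒ load; ctr=2 reg=2
step 2: T1 LOAD ⇒ load; ctr=2 reg=2
step 3: T2 LOAD ⇒ load; ctr=2 reg=2
step 4: T2 CAS ⇒ ok; ctr=3 reg=2
step 5: T1 CAS ⇒ retry; ctr=3 reg=2
step 6: T0 LOAD ⇒ load; ctr=3 reg=3
step 7: T0 CAS ⇒ ok; ctr=4 reg=3
step 8: T1 LOAD ⇒ load; ctr=4 reg=4
step 9: T0 LOAD ⇒ load; ctr=4 reg=4
step 10: T0 CAS ⇒ ok; ctr=5 reg=4
step 11: T0 LOAD ⇒ load; ctr=5 reg=5
step 12: T0 CAS ⇒ ok; ctr=6 reg=5
step 13: T1 CAS ⇒ retry; ctr=6 reg=4
step 14: T3 CAS ⇒ retry; ctr=6 reg=2
step 15: T3 LOAD ⇒ load; ctr=6 reg=6
step 16: T3 CAS ⇒ ok; ctr=7 reg=6

counter = 7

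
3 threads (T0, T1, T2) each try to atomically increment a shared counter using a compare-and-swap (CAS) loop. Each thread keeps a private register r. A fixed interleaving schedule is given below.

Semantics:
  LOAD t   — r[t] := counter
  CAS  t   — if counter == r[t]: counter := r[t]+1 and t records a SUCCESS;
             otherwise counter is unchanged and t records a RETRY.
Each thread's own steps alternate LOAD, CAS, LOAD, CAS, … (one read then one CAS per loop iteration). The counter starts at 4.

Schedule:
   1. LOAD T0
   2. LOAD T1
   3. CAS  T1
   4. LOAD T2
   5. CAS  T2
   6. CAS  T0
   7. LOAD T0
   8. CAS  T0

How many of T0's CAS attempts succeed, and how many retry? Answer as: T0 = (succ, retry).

T0 = (1, 1)

1. LOAD T0 → mem=4 r[T0]=4 [LOAD]
2. LOAD T1 → mem=4 r[T1]=4 [LOAD]
3. CAS T1 → mem=5 r[T1]=4 [OK]
4. LOAD T2 → mem=5 r[T2]=5 [LOAD]
5. CAS T2 → mem=6 r[T2]=5 [OK]
6. CAS T0 → mem=6 r[T0]=4 [RETRY]
7. LOAD T0 → mem=6 r[T0]=6 [LOAD]
8. CAS T0 → mem=7 r[T0]=6 [OK]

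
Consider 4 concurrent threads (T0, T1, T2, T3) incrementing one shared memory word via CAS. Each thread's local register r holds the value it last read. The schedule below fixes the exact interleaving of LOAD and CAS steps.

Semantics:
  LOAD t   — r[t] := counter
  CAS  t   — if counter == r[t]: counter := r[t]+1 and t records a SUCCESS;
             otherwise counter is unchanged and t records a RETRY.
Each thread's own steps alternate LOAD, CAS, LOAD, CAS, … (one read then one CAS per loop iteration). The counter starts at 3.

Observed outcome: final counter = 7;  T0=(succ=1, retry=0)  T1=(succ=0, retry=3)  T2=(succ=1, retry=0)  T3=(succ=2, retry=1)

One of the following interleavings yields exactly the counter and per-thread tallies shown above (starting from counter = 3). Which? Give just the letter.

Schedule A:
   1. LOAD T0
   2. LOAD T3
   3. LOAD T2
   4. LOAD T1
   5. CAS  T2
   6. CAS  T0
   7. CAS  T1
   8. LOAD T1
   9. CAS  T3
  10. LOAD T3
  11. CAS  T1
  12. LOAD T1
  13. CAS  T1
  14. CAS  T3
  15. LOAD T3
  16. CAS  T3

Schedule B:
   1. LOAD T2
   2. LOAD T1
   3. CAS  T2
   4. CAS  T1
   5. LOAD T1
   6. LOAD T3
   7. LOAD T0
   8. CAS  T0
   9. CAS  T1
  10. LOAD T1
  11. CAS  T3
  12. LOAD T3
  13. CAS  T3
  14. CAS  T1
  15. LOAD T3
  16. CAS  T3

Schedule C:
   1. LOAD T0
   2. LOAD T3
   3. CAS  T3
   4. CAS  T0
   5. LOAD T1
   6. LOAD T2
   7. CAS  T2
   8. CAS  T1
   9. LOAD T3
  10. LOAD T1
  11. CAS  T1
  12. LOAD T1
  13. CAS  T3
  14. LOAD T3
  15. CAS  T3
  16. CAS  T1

Tracing schedule B:
1. LOAD T2 → mem=3 r[T2]=3 [LOAD]
2. LOAD T1 → mem=3 r[T1]=3 [LOAD]
3. CAS T2 → mem=4 r[T2]=3 [OK]
4. CAS T1 → mem=4 r[T1]=3 [RETRY]
5. LOAD T1 → mem=4 r[T1]=4 [LOAD]
6. LOAD T3 → mem=4 r[T3]=4 [LOAD]
7. LOAD T0 → mem=4 r[T0]=4 [LOAD]
8. CAS T0 → mem=5 r[T0]=4 [OK]
9. CAS T1 → mem=5 r[T1]=4 [RETRY]
10. LOAD T1 → mem=5 r[T1]=5 [LOAD]
11. CAS T3 → mem=5 r[T3]=4 [RETRY]
12. LOAD T3 → mem=5 r[T3]=5 [LOAD]
13. CAS T3 → mem=6 r[T3]=5 [OK]
14. CAS T1 → mem=6 r[T1]=5 [RETRY]
15. LOAD T3 → mem=6 r[T3]=6 [LOAD]
16. CAS T3 → mem=7 r[T3]=6 [OK]

B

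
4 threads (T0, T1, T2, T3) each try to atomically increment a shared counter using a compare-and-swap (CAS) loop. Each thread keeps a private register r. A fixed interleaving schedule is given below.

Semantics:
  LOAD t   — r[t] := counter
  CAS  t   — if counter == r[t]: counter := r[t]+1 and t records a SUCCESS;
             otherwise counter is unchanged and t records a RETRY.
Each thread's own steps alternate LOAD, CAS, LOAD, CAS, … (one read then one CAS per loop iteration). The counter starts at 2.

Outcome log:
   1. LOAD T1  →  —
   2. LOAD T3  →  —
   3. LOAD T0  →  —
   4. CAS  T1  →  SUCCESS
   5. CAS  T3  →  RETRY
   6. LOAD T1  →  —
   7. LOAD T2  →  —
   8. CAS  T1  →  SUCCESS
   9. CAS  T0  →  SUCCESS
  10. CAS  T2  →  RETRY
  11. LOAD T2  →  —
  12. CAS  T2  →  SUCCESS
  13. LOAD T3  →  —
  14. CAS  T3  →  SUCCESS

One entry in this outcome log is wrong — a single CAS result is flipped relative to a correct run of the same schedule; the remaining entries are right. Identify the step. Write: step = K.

step = 9

Correct run:
#1 T1 reads 2
#2 T3 reads 2
#3 T0 reads 2
#4 T1 CAS(2→3) writes; counter now 3
#5 T3 CAS(2→3) fails; counter now 3
#6 T1 reads 3
#7 T2 reads 3
#8 T1 CAS(3→4) writes; counter now 4
#9 T0 CAS(2→3) fails; counter now 4
#10 T2 CAS(3→4) fails; counter now 4
#11 T2 reads 4
#12 T2 CAS(4→5) writes; counter now 5
#13 T3 reads 5
#14 T3 CAS(5→6) writes; counter now 6
Log disagrees first at step 9.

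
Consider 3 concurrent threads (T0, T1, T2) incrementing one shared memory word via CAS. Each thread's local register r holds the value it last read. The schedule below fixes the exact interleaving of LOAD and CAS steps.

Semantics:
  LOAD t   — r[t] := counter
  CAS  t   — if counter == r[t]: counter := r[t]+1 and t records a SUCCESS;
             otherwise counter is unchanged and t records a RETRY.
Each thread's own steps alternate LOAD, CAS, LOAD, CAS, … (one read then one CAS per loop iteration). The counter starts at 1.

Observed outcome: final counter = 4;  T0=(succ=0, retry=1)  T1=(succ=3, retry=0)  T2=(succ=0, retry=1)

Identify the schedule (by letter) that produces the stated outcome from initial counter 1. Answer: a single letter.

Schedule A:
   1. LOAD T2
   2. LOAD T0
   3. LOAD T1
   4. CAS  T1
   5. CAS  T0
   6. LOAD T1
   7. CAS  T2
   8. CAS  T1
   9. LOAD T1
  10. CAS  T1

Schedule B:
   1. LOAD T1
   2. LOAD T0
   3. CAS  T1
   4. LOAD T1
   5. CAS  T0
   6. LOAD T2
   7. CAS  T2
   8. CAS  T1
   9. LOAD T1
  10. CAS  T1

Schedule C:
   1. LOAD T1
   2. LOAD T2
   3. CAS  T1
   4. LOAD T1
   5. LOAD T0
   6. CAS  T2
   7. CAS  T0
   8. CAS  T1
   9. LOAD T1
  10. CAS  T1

Tracing schedule A:
   1) LOAD T2:  M=1  r_T2=1
   2) LOAD T0:  M=1  r_T0=1
   3) LOAD T1:  M=1  r_T1=1
   4) CAS  T1:  M=2  r_T1=1 ✓
   5) CAS  T0:  M=2  r_T0=1 ✗
   6) LOAD T1:  M=2  r_T1=2
   7) CAS  T2:  M=2  r_T2=1 ✗
   8) CAS  T1:  M=3  r_T1=2 ✓
   9) LOAD T1:  M=3  r_T1=3
  10) CAS  T1:  M=4  r_T1=3 ✓

A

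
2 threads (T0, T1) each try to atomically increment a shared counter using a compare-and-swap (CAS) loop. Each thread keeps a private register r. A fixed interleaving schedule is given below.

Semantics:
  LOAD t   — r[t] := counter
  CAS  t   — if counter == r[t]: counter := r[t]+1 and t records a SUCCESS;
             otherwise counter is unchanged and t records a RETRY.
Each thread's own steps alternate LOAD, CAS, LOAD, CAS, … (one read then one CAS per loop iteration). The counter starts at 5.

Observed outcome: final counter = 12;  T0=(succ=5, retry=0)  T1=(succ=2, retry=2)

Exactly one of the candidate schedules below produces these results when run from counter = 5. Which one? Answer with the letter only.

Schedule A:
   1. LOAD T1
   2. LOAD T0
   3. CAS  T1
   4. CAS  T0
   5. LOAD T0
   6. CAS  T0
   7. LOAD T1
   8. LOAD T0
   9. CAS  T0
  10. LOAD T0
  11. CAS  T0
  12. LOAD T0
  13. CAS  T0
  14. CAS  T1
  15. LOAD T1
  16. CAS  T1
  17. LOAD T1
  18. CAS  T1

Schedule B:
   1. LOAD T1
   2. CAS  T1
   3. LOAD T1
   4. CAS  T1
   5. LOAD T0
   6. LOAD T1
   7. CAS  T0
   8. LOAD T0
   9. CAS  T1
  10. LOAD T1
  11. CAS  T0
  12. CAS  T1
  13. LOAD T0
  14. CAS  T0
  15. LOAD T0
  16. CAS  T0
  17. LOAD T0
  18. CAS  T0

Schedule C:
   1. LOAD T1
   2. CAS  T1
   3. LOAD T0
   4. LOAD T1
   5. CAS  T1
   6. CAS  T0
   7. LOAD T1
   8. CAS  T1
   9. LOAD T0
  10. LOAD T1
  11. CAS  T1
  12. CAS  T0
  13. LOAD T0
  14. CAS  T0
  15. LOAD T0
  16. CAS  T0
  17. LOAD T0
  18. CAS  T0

B

Tracing schedule B:
   1) LOAD T1:  M=5  r_T1=5
   2) CAS  T1:  M=6  r_T1=5 ✓
   3) LOAD T1:  M=6  r_T1=6
   4) CAS  T1:  M=7  r_T1=6 ✓
   5) LOAD T0:  M=7  r_T0=7
   6) LOAD T1:  M=7  r_T1=7
   7) CAS  T0:  M=8  r_T0=7 ✓
   8) LOAD T0:  M=8  r_T0=8
   9) CAS  T1:  M=8  r_T1=7 ✗
  10) LOAD T1:  M=8  r_T1=8
  11) CAS  T0:  M=9  r_T0=8 ✓
  12) CAS  T1:  M=9  r_T1=8 ✗
  13) LOAD T0:  M=9  r_T0=9
  14) CAS  T0:  M=10  r_T0=9 ✓
  15) LOAD T0:  M=10  r_T0=10
  16) CAS  T0:  M=11  r_T0=10 ✓
  17) LOAD T0:  M=11  r_T0=11
  18) CAS  T0:  M=12  r_T0=11 ✓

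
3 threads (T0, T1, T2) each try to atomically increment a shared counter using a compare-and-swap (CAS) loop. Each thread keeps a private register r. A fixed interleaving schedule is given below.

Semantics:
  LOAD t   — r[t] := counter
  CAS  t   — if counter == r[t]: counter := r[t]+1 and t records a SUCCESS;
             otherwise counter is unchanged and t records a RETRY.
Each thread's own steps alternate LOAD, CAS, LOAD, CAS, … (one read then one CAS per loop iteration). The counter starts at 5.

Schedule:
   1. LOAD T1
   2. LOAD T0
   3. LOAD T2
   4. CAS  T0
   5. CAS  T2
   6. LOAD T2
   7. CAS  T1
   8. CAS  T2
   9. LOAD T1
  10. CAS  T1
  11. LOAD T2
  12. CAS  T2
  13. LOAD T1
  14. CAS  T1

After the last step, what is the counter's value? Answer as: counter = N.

counter = 10

1. LOAD T1 → mem=5 r[T1]=5 [LOAD]
2. LOAD T0 → mem=5 r[T0]=5 [LOAD]
3. LOAD T2 → mem=5 r[T2]=5 [LOAD]
4. CAS T0 → mem=6 r[T0]=5 [OK]
5. CAS T2 → mem=6 r[T2]=5 [RETRY]
6. LOAD T2 → mem=6 r[T2]=6 [LOAD]
7. CAS T1 → mem=6 r[T1]=5 [RETRY]
8. CAS T2 → mem=7 r[T2]=6 [OK]
9. LOAD T1 → mem=7 r[T1]=7 [LOAD]
10. CAS T1 → mem=8 r[T1]=7 [OK]
11. LOAD T2 → mem=8 r[T2]=8 [LOAD]
12. CAS T2 → mem=9 r[T2]=8 [OK]
13. LOAD T1 → mem=9 r[T1]=9 [LOAD]
14. CAS T1 → mem=10 r[T1]=9 [OK]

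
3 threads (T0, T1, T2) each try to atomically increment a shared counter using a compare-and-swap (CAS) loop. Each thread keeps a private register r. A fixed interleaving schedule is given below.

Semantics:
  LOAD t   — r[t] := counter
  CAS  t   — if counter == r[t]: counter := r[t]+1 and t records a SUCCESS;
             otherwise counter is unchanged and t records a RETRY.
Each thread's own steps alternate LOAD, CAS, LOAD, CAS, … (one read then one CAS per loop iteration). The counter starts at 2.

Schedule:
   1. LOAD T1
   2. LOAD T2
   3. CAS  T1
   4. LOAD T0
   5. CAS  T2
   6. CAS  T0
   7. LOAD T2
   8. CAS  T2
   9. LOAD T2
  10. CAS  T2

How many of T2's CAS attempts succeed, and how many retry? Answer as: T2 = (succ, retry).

   1) LOAD T1:  M=2  r_T1=2
   2) LOAD T2:  M=2  r_T2=2
   3) CAS  T1:  M=3  r_T1=2 ✓
   4) LOAD T0:  M=3  r_T0=3
   5) CAS  T2:  M=3  r_T2=2 ✗
   6) CAS  T0:  M=4  r_T0=3 ✓
   7) LOAD T2:  M=4  r_T2=4
   8) CAS  T2:  M=5  r_T2=4 ✓
   9) LOAD T2:  M=5  r_T2=5
  10) CAS  T2:  M=6  r_T2=5 ✓

T2 = (2, 1)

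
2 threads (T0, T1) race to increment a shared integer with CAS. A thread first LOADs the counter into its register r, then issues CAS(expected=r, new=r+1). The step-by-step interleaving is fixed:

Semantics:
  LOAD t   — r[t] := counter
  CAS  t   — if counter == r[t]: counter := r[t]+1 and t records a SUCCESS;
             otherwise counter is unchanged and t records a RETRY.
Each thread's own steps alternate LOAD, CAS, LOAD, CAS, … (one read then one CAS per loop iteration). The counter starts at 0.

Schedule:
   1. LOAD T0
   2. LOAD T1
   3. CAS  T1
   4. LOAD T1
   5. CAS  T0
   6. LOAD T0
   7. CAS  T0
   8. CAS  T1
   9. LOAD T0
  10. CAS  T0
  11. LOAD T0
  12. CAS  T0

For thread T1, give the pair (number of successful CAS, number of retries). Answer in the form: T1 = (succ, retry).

step 1: T0 LOAD ⇒ load; ctr=0 reg=0
step 2: T1 LOAD ⇒ load; ctr=0 reg=0
step 3: T1 CAS ⇒ ok; ctr=1 reg=0
step 4: T1 LOAD ⇒ load; ctr=1 reg=1
step 5: T0 CAS ⇒ retry; ctr=1 reg=0
step 6: T0 LOAD ⇒ load; ctr=1 reg=1
step 7: T0 CAS ⇒ ok; ctr=2 reg=1
step 8: T1 CAS ⇒ retry; ctr=2 reg=1
step 9: T0 LOAD ⇒ load; ctr=2 reg=2
step 10: T0 CAS ⇒ ok; ctr=3 reg=2
step 11: T0 LOAD ⇒ load; ctr=3 reg=3
step 12: T0 CAS ⇒ ok; ctr=4 reg=3

T1 = (1, 1)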